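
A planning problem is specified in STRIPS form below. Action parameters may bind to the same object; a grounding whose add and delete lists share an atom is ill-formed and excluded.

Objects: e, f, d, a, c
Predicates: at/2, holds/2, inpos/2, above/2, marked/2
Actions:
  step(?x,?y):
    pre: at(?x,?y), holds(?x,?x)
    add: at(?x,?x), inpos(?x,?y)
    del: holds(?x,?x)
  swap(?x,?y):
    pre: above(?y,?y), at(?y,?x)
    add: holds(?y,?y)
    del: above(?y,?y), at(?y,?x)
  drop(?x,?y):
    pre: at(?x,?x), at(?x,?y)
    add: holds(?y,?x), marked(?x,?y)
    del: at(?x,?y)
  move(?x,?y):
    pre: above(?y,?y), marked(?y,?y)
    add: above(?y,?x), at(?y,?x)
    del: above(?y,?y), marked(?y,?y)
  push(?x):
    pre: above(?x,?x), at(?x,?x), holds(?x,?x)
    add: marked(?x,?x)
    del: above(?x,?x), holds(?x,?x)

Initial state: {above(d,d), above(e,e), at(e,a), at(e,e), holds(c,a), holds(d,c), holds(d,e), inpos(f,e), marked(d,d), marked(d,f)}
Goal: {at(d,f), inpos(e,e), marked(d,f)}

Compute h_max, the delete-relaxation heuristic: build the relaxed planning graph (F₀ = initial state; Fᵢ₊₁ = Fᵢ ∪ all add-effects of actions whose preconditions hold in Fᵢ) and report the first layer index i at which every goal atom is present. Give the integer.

F0 = init (10 atoms)
F1 = F0 ∪ {above(d,a), above(d,c), above(d,e), above(d,f), at(d,a), at(d,c), at(d,e), at(d,f), holds(a,e), holds(e,e), marked(e,a), marked(e,e)}  (22 atoms)
F2 = F1 ∪ {above(e,a), above(e,c), above(e,d), above(e,f), at(e,c), at(e,d), at(e,f), holds(d,d), inpos(e,a), inpos(e,e)}  (32 atoms)
goal ⊆ F2  ⇒  h_max = 2

2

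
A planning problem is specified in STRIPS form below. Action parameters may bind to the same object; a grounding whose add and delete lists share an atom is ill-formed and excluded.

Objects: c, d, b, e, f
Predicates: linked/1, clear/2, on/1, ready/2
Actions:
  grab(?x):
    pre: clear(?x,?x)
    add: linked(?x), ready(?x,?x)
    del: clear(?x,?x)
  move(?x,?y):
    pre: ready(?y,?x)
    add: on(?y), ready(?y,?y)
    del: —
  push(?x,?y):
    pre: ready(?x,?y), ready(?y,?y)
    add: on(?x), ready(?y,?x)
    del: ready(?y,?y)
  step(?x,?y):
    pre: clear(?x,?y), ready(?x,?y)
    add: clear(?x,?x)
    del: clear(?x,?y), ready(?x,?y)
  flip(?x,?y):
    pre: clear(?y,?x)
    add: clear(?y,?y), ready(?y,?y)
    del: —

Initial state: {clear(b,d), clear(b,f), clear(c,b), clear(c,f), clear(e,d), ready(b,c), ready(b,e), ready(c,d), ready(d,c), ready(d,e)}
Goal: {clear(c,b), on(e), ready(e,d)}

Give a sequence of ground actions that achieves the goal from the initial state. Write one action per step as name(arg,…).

1. flip(d,e)  →  {clear(b,d), clear(b,f), clear(c,b), clear(c,f), clear(e,d), clear(e,e), ready(b,c), ready(b,e), ready(c,d), ready(d,c), ready(d,e), ready(e,e)}
2. move(e,e)  →  {clear(b,d), clear(b,f), clear(c,b), clear(c,f), clear(e,d), clear(e,e), on(e), ready(b,c), ready(b,e), ready(c,d), ready(d,c), ready(d,e), ready(e,e)}
3. push(d,e)  →  {clear(b,d), clear(b,f), clear(c,b), clear(c,f), clear(e,d), clear(e,e), on(d), on(e), ready(b,c), ready(b,e), ready(c,d), ready(d,c), ready(d,e), ready(e,d)}

flip(d,e); move(e,e); push(d,e)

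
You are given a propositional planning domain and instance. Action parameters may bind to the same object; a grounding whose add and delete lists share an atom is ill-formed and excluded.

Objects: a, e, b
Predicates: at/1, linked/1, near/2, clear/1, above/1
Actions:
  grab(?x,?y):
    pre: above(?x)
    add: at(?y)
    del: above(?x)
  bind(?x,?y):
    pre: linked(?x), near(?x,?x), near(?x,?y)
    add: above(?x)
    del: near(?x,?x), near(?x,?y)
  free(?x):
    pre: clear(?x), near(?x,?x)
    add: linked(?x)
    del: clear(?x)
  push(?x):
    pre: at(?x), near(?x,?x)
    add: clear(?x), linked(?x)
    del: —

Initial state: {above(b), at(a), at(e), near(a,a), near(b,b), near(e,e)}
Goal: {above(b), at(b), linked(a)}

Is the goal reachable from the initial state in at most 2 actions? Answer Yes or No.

No

1. push(a)  →  {above(b), at(a), at(e), clear(a), linked(a), near(a,a), near(b,b), near(e,e)}
2. bind(a,a)  →  {above(a), above(b), at(a), at(e), clear(a), linked(a), near(b,b), near(e,e)}
3. grab(a,b)  →  {above(b), at(a), at(b), at(e), clear(a), linked(a), near(b,b), near(e,e)}
optimal plan length = 3; 3 > 2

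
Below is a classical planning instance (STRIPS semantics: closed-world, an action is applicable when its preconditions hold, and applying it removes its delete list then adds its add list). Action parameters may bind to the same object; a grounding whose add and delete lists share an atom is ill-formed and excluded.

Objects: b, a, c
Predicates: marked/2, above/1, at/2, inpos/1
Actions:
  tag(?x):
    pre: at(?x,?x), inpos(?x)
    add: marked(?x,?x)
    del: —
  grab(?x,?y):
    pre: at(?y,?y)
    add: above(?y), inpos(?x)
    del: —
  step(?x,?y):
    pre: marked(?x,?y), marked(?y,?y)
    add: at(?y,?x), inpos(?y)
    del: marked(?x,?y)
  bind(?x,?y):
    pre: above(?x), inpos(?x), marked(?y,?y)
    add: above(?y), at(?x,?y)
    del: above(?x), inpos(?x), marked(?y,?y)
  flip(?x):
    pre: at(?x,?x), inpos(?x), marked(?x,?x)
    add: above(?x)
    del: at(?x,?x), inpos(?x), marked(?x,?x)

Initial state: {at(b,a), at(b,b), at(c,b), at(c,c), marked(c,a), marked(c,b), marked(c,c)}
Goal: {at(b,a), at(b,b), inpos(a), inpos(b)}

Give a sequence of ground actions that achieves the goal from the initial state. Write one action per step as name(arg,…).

grab(b,b); grab(a,b)

1. grab(b,b)  →  {above(b), at(b,a), at(b,b), at(c,b), at(c,c), inpos(b), marked(c,a), marked(c,b), marked(c,c)}
2. grab(a,b)  →  {above(b), at(b,a), at(b,b), at(c,b), at(c,c), inpos(a), inpos(b), marked(c,a), marked(c,b), marked(c,c)}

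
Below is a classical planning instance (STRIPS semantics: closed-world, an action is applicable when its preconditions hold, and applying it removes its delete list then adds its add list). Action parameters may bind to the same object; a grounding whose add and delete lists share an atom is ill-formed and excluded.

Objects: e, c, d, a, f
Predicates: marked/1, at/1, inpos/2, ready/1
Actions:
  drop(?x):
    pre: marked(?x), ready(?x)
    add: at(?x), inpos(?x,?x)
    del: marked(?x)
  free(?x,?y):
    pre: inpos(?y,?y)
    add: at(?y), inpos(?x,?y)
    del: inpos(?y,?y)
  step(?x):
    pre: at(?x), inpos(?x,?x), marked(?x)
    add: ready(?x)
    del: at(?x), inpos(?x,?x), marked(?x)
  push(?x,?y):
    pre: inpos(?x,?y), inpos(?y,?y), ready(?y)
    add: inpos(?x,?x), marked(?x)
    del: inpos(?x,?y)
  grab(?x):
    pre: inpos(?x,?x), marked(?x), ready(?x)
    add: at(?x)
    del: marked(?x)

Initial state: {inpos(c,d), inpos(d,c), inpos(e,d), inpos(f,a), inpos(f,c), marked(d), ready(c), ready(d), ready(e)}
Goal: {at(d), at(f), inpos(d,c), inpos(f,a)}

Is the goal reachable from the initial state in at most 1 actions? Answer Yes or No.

1. drop(d)  →  {at(d), inpos(c,d), inpos(d,c), inpos(d,d), inpos(e,d), inpos(f,a), inpos(f,c), ready(c), ready(d), ready(e)}
2. push(c,d)  →  {at(d), inpos(c,c), inpos(d,c), inpos(d,d), inpos(e,d), inpos(f,a), inpos(f,c), marked(c), ready(c), ready(d), ready(e)}
3. push(f,c)  →  {at(d), inpos(c,c), inpos(d,c), inpos(d,d), inpos(e,d), inpos(f,a), inpos(f,f), marked(c), marked(f), ready(c), ready(d), ready(e)}
4. free(e,f)  →  {at(d), at(f), inpos(c,c), inpos(d,c), inpos(d,d), inpos(e,d), inpos(e,f), inpos(f,a), marked(c), marked(f), ready(c), ready(d), ready(e)}
optimal plan length = 4; 4 > 1

No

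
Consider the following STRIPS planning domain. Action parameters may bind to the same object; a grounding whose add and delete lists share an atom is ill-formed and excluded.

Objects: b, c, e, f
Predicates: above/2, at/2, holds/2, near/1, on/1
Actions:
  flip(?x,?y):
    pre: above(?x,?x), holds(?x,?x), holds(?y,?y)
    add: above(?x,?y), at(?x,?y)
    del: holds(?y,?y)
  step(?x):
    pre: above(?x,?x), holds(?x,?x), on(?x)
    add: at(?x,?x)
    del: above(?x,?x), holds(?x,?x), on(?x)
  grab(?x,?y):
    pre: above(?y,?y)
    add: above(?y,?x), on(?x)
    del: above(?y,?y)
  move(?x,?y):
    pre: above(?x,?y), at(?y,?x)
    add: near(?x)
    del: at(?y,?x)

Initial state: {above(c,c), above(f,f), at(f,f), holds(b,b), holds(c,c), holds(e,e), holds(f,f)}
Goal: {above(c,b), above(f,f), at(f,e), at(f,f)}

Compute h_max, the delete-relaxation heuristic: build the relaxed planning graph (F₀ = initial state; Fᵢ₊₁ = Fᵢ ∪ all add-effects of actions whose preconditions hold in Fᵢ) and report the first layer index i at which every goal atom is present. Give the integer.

1

F0 = init (7 atoms)
F1 = F0 ∪ {above(c,b), above(c,e), above(c,f), above(f,b), above(f,c), above(f,e), at(c,b), at(c,c), at(c,e), at(c,f), at(f,b), at(f,c), at(f,e), near(f), on(b), on(c), on(e), on(f)}  (25 atoms)
goal ⊆ F1  ⇒  h_max = 1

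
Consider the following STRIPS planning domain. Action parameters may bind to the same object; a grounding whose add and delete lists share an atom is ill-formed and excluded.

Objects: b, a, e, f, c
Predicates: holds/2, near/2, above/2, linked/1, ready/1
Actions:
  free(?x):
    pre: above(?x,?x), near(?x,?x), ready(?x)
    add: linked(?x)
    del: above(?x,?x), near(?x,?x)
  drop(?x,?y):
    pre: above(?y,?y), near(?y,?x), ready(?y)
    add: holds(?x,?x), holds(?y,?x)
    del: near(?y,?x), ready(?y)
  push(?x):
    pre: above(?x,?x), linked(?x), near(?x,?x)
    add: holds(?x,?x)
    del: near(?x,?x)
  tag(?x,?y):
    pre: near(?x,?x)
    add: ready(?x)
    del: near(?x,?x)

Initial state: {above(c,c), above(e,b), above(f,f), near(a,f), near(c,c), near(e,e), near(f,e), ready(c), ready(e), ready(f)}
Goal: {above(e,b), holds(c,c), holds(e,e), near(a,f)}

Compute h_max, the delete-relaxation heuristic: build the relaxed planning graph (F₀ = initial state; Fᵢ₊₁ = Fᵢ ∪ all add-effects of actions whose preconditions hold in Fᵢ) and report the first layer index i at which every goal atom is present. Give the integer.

1

F0 = init (10 atoms)
F1 = F0 ∪ {holds(c,c), holds(e,e), holds(f,e), linked(c)}  (14 atoms)
goal ⊆ F1  ⇒  h_max = 1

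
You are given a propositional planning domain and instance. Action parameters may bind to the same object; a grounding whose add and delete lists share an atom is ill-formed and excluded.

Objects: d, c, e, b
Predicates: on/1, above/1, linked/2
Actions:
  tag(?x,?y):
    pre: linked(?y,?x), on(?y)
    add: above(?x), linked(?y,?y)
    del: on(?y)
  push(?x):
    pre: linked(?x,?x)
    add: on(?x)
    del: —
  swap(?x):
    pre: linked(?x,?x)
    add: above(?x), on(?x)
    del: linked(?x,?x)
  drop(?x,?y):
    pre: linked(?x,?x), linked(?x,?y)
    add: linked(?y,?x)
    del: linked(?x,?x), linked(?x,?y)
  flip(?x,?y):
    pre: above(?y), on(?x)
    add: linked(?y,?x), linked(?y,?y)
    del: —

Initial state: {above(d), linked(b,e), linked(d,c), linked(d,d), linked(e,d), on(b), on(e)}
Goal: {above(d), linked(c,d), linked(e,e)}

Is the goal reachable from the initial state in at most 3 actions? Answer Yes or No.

1. tag(d,e)  →  {above(d), linked(b,e), linked(d,c), linked(d,d), linked(e,d), linked(e,e), on(b)}
2. drop(d,c)  →  {above(d), linked(b,e), linked(c,d), linked(e,d), linked(e,e), on(b)}
optimal plan length = 2; 2 ≤ 3

Yes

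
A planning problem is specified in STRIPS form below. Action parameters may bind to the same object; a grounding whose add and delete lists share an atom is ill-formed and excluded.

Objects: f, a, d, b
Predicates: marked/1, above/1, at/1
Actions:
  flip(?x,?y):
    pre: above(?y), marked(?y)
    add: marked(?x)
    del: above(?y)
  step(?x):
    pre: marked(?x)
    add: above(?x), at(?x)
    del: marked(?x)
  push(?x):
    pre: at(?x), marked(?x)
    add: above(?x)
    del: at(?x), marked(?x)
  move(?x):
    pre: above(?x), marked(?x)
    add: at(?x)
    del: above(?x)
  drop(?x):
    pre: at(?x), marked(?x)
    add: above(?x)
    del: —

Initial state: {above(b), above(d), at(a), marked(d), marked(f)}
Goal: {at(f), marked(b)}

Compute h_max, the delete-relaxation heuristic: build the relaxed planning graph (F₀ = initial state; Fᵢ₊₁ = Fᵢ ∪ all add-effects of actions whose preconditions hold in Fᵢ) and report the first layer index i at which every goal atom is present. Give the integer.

1

F0 = init (5 atoms)
F1 = F0 ∪ {above(f), at(d), at(f), marked(a), marked(b)}  (10 atoms)
goal ⊆ F1  ⇒  h_max = 1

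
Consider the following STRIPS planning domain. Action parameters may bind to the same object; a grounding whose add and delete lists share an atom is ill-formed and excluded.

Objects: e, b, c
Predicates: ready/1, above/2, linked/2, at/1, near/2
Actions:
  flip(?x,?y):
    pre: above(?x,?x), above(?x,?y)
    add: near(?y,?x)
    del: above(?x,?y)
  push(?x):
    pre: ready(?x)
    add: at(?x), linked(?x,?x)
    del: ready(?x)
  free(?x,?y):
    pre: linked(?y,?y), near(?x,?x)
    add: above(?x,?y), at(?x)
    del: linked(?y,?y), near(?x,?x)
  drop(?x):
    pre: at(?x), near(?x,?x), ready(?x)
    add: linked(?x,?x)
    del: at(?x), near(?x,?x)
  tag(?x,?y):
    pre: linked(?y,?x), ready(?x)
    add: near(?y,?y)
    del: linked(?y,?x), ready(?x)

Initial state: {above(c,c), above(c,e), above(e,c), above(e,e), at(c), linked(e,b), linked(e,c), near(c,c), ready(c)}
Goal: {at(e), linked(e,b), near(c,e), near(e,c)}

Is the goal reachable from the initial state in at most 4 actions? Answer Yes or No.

1. flip(e,c)  →  {above(c,c), above(c,e), above(e,e), at(c), linked(e,b), linked(e,c), near(c,c), near(c,e), ready(c)}
2. flip(e,e)  →  {above(c,c), above(c,e), at(c), linked(e,b), linked(e,c), near(c,c), near(c,e), near(e,e), ready(c)}
3. flip(c,e)  →  {above(c,c), at(c), linked(e,b), linked(e,c), near(c,c), near(c,e), near(e,c), near(e,e), ready(c)}
4. push(c)  →  {above(c,c), at(c), linked(c,c), linked(e,b), linked(e,c), near(c,c), near(c,e), near(e,c), near(e,e)}
5. free(e,c)  →  {above(c,c), above(e,c), at(c), at(e), linked(e,b), linked(e,c), near(c,c), near(c,e), near(e,c)}
optimal plan length = 5; 5 > 4

No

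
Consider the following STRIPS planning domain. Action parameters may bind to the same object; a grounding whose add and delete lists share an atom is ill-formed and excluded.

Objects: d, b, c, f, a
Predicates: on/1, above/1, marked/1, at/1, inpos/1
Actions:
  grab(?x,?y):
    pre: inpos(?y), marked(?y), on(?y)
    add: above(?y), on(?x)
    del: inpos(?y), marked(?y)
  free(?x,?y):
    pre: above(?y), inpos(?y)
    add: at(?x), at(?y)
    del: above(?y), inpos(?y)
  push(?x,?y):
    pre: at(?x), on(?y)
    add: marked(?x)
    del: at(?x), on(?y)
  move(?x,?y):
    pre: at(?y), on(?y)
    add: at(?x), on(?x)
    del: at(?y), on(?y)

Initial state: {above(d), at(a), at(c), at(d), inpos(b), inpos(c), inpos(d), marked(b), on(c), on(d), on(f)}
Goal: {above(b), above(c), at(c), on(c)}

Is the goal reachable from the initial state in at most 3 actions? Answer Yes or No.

1. push(c,d)  →  {above(d), at(a), at(d), inpos(b), inpos(c), inpos(d), marked(b), marked(c), on(c), on(f)}
2. grab(b,c)  →  {above(c), above(d), at(a), at(d), inpos(b), inpos(d), marked(b), on(b), on(c), on(f)}
3. grab(d,b)  →  {above(b), above(c), above(d), at(a), at(d), inpos(d), on(b), on(c), on(d), on(f)}
4. free(c,d)  →  {above(b), above(c), at(a), at(c), at(d), on(b), on(c), on(d), on(f)}
optimal plan length = 4; 4 > 3

No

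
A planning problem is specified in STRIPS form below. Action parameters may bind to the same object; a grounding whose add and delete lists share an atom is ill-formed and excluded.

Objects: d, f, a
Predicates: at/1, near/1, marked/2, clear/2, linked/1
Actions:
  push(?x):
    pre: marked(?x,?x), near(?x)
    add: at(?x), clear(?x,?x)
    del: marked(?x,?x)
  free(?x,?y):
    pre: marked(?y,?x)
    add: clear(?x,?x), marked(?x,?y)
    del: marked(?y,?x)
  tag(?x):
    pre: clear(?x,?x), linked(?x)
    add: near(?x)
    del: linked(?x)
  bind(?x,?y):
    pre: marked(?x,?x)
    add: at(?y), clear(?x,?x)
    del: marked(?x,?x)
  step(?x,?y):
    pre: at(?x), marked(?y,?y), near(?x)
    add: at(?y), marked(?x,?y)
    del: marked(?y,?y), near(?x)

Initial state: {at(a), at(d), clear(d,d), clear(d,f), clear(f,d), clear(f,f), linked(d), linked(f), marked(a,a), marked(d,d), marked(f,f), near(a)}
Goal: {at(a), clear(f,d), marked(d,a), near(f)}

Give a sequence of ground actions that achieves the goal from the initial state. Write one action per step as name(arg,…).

tag(d); tag(f); step(d,a)

1. tag(d)  →  {at(a), at(d), clear(d,d), clear(d,f), clear(f,d), clear(f,f), linked(f), marked(a,a), marked(d,d), marked(f,f), near(a), near(d)}
2. tag(f)  →  {at(a), at(d), clear(d,d), clear(d,f), clear(f,d), clear(f,f), marked(a,a), marked(d,d), marked(f,f), near(a), near(d), near(f)}
3. step(d,a)  →  {at(a), at(d), clear(d,d), clear(d,f), clear(f,d), clear(f,f), marked(d,a), marked(d,d), marked(f,f), near(a), near(f)}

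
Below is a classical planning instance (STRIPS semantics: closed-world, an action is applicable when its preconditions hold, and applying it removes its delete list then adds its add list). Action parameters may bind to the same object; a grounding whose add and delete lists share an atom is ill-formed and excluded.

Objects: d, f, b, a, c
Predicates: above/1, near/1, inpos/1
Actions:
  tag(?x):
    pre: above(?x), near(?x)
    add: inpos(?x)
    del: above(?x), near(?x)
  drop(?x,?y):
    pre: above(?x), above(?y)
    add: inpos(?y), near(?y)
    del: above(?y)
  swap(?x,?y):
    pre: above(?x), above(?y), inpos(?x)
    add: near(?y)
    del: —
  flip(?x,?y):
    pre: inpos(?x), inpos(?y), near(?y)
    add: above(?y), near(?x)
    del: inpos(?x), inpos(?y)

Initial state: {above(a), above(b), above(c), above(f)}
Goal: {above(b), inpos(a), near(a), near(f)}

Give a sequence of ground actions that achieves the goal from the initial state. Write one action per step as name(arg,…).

1. drop(f,f)  →  {above(a), above(b), above(c), inpos(f), near(f)}
2. drop(b,a)  →  {above(b), above(c), inpos(a), inpos(f), near(a), near(f)}

drop(f,f); drop(b,a)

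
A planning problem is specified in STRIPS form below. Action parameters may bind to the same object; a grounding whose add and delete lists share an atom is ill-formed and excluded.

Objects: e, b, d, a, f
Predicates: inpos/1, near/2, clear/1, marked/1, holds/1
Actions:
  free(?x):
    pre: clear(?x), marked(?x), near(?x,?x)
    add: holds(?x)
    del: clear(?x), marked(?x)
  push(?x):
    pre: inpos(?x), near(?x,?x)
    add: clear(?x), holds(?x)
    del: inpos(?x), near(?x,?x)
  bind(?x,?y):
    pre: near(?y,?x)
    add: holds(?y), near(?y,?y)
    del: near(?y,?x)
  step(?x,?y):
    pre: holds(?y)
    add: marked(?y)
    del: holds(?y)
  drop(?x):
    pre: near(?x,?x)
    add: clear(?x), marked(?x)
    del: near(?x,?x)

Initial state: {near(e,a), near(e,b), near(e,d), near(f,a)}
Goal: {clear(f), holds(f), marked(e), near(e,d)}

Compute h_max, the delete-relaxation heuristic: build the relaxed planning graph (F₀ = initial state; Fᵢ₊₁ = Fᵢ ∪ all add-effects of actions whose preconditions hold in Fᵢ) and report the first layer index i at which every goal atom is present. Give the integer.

F0 = init (4 atoms)
F1 = F0 ∪ {holds(e), holds(f), near(e,e), near(f,f)}  (8 atoms)
F2 = F1 ∪ {clear(e), clear(f), marked(e), marked(f)}  (12 atoms)
goal ⊆ F2  ⇒  h_max = 2

2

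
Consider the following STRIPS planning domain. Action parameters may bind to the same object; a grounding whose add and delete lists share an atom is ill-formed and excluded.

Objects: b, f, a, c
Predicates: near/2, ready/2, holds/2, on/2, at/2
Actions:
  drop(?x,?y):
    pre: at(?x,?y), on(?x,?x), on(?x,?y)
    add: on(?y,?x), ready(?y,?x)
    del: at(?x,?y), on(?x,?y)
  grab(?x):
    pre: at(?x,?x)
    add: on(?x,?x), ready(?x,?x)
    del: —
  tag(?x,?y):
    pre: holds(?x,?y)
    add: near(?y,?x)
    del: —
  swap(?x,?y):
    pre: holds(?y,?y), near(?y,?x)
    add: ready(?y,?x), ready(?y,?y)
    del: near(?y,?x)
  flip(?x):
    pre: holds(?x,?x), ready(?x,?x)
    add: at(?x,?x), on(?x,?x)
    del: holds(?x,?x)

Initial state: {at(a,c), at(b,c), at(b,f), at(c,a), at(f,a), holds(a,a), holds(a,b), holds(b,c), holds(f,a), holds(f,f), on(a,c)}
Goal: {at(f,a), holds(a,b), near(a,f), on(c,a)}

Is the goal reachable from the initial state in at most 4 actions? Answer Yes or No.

No

1. tag(f,a)  →  {at(a,c), at(b,c), at(b,f), at(c,a), at(f,a), holds(a,a), holds(a,b), holds(b,c), holds(f,a), holds(f,f), near(a,f), on(a,c)}
2. tag(a,a)  →  {at(a,c), at(b,c), at(b,f), at(c,a), at(f,a), holds(a,a), holds(a,b), holds(b,c), holds(f,a), holds(f,f), near(a,a), near(a,f), on(a,c)}
3. swap(a,a)  →  {at(a,c), at(b,c), at(b,f), at(c,a), at(f,a), holds(a,a), holds(a,b), holds(b,c), holds(f,a), holds(f,f), near(a,f), on(a,c), ready(a,a)}
4. flip(a)  →  {at(a,a), at(a,c), at(b,c), at(b,f), at(c,a), at(f,a), holds(a,b), holds(b,c), holds(f,a), holds(f,f), near(a,f), on(a,a), on(a,c), ready(a,a)}
5. drop(a,c)  →  {at(a,a), at(b,c), at(b,f), at(c,a), at(f,a), holds(a,b), holds(b,c), holds(f,a), holds(f,f), near(a,f), on(a,a), on(c,a), ready(a,a), ready(c,a)}
optimal plan length = 5; 5 > 4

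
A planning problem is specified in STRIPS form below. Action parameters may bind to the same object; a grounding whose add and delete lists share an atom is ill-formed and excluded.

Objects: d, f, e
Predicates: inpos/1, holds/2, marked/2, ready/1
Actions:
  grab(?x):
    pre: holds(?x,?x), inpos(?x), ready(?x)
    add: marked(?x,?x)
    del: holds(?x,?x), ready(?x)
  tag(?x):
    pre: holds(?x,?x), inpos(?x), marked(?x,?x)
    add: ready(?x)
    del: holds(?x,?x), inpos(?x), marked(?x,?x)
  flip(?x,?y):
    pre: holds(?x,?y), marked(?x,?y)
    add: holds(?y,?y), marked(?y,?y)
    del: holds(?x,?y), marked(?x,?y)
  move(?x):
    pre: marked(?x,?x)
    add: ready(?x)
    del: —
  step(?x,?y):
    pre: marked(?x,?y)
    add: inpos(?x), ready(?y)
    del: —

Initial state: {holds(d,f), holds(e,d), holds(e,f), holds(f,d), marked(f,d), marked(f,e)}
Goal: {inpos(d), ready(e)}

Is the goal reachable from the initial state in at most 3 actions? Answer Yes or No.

1. flip(f,d)  →  {holds(d,d), holds(d,f), holds(e,d), holds(e,f), marked(d,d), marked(f,e)}
2. step(d,d)  →  {holds(d,d), holds(d,f), holds(e,d), holds(e,f), inpos(d), marked(d,d), marked(f,e), ready(d)}
3. step(f,e)  →  {holds(d,d), holds(d,f), holds(e,d), holds(e,f), inpos(d), inpos(f), marked(d,d), marked(f,e), ready(d), ready(e)}
optimal plan length = 3; 3 ≤ 3

Yes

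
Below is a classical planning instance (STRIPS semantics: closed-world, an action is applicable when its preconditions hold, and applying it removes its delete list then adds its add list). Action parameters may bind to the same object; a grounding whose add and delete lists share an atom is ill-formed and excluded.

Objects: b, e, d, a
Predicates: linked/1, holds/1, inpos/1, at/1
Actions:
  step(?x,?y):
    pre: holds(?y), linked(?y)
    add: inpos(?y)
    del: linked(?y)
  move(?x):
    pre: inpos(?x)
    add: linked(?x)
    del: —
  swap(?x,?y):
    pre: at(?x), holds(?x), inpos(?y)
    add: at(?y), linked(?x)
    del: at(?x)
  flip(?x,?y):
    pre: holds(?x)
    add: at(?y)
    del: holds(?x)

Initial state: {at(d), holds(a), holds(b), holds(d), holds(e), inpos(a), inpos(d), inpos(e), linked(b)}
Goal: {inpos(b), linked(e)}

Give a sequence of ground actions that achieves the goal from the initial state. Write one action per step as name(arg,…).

1. step(b,b)  →  {at(d), holds(a), holds(b), holds(d), holds(e), inpos(a), inpos(b), inpos(d), inpos(e)}
2. move(e)  →  {at(d), holds(a), holds(b), holds(d), holds(e), inpos(a), inpos(b), inpos(d), inpos(e), linked(e)}

step(b,b); move(e)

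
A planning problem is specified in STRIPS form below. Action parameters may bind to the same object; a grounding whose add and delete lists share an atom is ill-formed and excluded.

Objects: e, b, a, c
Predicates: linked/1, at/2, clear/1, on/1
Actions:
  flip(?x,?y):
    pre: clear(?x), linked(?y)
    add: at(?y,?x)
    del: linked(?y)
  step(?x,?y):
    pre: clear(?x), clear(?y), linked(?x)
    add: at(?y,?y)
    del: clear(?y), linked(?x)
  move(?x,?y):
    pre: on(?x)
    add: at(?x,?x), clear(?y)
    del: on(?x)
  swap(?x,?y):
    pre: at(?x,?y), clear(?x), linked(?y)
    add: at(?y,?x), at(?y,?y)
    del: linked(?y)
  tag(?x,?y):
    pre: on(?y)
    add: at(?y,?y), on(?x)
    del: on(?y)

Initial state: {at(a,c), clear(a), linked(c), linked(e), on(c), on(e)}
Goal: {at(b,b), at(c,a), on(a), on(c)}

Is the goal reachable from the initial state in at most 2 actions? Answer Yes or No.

1. flip(a,c)  →  {at(a,c), at(c,a), clear(a), linked(e), on(c), on(e)}
2. tag(b,e)  →  {at(a,c), at(c,a), at(e,e), clear(a), linked(e), on(b), on(c)}
3. tag(a,b)  →  {at(a,c), at(b,b), at(c,a), at(e,e), clear(a), linked(e), on(a), on(c)}
optimal plan length = 3; 3 > 2

No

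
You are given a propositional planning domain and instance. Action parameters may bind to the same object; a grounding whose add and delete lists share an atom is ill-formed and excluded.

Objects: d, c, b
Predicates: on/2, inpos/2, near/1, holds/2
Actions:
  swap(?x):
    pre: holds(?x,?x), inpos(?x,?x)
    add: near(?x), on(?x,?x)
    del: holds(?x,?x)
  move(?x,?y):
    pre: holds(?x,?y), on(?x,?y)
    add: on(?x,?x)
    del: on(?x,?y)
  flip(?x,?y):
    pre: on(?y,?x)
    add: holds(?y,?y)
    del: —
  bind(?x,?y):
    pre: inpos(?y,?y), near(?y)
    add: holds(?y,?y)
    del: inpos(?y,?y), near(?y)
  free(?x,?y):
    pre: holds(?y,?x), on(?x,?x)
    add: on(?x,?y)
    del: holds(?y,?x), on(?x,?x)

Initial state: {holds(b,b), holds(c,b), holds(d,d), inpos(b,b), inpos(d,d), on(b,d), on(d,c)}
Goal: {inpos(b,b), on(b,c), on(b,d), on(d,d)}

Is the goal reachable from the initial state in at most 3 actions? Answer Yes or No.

Yes

1. swap(d)  →  {holds(b,b), holds(c,b), inpos(b,b), inpos(d,d), near(d), on(b,d), on(d,c), on(d,d)}
2. swap(b)  →  {holds(c,b), inpos(b,b), inpos(d,d), near(b), near(d), on(b,b), on(b,d), on(d,c), on(d,d)}
3. free(b,c)  →  {inpos(b,b), inpos(d,d), near(b), near(d), on(b,c), on(b,d), on(d,c), on(d,d)}
optimal plan length = 3; 3 ≤ 3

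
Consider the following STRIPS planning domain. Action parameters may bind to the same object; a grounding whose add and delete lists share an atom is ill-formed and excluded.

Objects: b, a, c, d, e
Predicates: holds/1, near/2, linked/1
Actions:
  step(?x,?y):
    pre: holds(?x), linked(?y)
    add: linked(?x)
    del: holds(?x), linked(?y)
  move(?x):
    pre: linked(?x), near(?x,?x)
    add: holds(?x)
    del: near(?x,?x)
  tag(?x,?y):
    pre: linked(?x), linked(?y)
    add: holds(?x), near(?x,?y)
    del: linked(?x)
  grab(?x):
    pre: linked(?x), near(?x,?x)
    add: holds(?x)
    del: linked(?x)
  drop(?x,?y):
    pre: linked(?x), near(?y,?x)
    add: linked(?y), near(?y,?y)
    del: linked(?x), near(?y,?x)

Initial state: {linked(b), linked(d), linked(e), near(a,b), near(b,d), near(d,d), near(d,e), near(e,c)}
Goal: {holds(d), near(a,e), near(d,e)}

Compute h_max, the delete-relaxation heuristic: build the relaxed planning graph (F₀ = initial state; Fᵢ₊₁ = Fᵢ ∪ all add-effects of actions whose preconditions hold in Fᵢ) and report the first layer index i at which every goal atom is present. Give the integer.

F0 = init (8 atoms)
F1 = F0 ∪ {holds(b), holds(d), holds(e), linked(a), near(a,a), near(b,b), near(b,e), near(d,b), near(e,b), near(e,d), near(e,e)}  (19 atoms)
F2 = F1 ∪ {holds(a), near(a,d), near(a,e), near(b,a), near(d,a), near(e,a)}  (25 atoms)
goal ⊆ F2  ⇒  h_max = 2

2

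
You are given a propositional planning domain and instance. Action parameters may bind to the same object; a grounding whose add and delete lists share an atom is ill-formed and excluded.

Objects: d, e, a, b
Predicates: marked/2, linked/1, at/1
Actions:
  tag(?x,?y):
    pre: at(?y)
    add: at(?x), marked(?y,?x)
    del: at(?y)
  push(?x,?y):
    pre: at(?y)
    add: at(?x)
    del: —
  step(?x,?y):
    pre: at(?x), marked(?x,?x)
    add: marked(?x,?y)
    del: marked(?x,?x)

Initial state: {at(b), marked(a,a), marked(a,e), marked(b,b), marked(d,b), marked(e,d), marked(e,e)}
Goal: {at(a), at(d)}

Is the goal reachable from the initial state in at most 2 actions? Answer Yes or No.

1. tag(d,b)  →  {at(d), marked(a,a), marked(a,e), marked(b,b), marked(b,d), marked(d,b), marked(e,d), marked(e,e)}
2. push(a,d)  →  {at(a), at(d), marked(a,a), marked(a,e), marked(b,b), marked(b,d), marked(d,b), marked(e,d), marked(e,e)}
optimal plan length = 2; 2 ≤ 2

Yes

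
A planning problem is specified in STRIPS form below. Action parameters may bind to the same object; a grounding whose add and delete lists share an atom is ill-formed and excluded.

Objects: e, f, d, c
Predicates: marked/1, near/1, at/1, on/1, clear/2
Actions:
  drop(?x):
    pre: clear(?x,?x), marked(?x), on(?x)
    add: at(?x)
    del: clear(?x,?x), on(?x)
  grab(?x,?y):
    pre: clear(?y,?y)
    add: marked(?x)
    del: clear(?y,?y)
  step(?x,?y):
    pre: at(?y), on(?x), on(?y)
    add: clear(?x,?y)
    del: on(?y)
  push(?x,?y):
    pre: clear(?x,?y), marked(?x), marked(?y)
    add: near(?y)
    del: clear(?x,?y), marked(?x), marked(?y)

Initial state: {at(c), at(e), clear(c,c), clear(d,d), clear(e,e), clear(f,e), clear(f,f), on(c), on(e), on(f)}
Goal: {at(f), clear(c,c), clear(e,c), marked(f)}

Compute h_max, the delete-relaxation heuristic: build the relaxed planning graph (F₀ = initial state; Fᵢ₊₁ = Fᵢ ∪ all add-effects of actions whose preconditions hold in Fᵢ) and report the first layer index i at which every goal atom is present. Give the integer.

2

F0 = init (10 atoms)
F1 = F0 ∪ {clear(c,e), clear(e,c), clear(f,c), marked(c), marked(d), marked(e), marked(f)}  (17 atoms)
F2 = F1 ∪ {at(f), near(c), near(d), near(e), near(f)}  (22 atoms)
goal ⊆ F2  ⇒  h_max = 2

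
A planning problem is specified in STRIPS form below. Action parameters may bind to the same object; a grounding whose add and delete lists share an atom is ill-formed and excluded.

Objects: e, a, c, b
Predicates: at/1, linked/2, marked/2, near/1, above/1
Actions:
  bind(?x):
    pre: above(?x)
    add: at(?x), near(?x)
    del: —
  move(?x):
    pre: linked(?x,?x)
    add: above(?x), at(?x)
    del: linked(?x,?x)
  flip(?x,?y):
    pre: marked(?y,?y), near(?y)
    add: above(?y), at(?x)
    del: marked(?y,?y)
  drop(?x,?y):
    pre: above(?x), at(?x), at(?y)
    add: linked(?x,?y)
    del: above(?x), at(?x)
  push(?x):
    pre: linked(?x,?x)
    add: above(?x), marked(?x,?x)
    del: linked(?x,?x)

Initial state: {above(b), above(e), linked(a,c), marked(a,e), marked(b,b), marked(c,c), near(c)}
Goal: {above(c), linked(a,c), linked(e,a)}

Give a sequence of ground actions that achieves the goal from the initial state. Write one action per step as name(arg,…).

1. bind(e)  →  {above(b), above(e), at(e), linked(a,c), marked(a,e), marked(b,b), marked(c,c), near(c), near(e)}
2. flip(a,c)  →  {above(b), above(c), above(e), at(a), at(e), linked(a,c), marked(a,e), marked(b,b), near(c), near(e)}
3. drop(e,a)  →  {above(b), above(c), at(a), linked(a,c), linked(e,a), marked(a,e), marked(b,b), near(c), near(e)}

bind(e); flip(a,c); drop(e,a)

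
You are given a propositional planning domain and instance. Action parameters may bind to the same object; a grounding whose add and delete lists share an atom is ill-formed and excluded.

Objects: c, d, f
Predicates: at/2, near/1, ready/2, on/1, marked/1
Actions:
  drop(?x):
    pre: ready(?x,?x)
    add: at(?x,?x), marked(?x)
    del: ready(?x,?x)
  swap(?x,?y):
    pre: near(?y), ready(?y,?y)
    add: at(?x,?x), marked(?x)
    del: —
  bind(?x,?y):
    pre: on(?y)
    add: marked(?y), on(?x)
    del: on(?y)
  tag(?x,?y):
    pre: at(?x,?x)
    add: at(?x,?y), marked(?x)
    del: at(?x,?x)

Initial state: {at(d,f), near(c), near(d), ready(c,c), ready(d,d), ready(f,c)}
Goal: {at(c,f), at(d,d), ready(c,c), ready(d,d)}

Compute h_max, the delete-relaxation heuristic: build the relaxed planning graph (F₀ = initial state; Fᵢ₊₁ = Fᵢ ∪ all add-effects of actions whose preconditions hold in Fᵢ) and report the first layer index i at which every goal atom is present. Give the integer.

2

F0 = init (6 atoms)
F1 = F0 ∪ {at(c,c), at(d,d), at(f,f), marked(c), marked(d), marked(f)}  (12 atoms)
F2 = F1 ∪ {at(c,d), at(c,f), at(d,c), at(f,c), at(f,d)}  (17 atoms)
goal ⊆ F2  ⇒  h_max = 2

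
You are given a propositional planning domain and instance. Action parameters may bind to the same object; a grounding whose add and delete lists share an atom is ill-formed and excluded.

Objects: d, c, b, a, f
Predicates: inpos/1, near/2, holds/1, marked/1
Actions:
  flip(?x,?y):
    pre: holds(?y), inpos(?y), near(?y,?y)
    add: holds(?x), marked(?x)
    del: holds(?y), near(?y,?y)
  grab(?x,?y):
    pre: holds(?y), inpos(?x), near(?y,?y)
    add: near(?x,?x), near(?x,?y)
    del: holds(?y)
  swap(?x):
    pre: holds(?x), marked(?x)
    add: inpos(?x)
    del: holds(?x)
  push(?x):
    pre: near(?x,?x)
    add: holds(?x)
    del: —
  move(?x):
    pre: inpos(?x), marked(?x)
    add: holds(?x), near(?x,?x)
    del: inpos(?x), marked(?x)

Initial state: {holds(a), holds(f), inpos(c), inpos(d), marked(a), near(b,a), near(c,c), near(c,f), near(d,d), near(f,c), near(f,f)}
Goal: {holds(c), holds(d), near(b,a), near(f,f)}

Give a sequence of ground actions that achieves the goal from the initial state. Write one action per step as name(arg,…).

push(d); push(c)

1. push(d)  →  {holds(a), holds(d), holds(f), inpos(c), inpos(d), marked(a), near(b,a), near(c,c), near(c,f), near(d,d), near(f,c), near(f,f)}
2. push(c)  →  {holds(a), holds(c), holds(d), holds(f), inpos(c), inpos(d), marked(a), near(b,a), near(c,c), near(c,f), near(d,d), near(f,c), near(f,f)}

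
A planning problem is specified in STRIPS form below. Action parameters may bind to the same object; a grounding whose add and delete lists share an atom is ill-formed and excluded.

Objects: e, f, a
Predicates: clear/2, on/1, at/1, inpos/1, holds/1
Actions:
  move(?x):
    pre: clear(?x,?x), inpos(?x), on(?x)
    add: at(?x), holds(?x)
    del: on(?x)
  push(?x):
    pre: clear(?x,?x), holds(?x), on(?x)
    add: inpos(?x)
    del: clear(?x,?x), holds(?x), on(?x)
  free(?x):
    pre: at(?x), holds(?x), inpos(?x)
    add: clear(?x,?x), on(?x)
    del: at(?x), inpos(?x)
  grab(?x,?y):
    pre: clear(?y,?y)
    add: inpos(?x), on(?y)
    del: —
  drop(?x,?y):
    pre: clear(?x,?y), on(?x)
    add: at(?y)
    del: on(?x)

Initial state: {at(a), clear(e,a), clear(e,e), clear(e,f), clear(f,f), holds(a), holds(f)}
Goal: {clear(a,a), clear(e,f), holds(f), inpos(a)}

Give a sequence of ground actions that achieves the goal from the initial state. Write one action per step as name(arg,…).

grab(a,e); free(a); grab(a,e)

1. grab(a,e)  →  {at(a), clear(e,a), clear(e,e), clear(e,f), clear(f,f), holds(a), holds(f), inpos(a), on(e)}
2. free(a)  →  {clear(a,a), clear(e,a), clear(e,e), clear(e,f), clear(f,f), holds(a), holds(f), on(a), on(e)}
3. grab(a,e)  →  {clear(a,a), clear(e,a), clear(e,e), clear(e,f), clear(f,f), holds(a), holds(f), inpos(a), on(a), on(e)}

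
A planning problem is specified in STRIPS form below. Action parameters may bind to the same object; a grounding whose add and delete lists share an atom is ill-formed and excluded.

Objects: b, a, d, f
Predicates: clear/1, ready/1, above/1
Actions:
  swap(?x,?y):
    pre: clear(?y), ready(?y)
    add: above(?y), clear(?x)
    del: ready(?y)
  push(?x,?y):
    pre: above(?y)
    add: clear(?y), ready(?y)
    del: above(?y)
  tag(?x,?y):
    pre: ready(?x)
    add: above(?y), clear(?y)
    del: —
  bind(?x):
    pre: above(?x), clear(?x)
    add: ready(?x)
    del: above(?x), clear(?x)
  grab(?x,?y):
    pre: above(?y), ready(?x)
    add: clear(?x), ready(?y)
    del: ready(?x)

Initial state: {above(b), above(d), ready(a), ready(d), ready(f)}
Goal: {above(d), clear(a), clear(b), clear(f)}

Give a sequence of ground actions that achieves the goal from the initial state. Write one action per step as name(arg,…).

push(b,b); swap(a,b); swap(f,a)

1. push(b,b)  →  {above(d), clear(b), ready(a), ready(b), ready(d), ready(f)}
2. swap(a,b)  →  {above(b), above(d), clear(a), clear(b), ready(a), ready(d), ready(f)}
3. swap(f,a)  →  {above(a), above(b), above(d), clear(a), clear(b), clear(f), ready(d), ready(f)}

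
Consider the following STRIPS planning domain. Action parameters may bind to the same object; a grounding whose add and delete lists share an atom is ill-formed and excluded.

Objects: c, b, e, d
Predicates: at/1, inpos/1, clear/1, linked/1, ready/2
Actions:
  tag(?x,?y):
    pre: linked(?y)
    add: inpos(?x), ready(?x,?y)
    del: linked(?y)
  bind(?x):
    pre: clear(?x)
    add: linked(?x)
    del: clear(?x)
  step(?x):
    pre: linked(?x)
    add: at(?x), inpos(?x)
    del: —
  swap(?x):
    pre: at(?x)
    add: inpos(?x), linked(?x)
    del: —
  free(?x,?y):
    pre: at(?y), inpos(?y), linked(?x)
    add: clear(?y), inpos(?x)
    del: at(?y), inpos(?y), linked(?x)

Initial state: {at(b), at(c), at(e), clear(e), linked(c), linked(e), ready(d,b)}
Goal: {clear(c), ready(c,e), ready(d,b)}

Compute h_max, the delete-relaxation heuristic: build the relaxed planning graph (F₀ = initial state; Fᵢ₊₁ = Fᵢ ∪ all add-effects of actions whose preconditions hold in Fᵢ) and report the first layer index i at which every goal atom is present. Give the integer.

2

F0 = init (7 atoms)
F1 = F0 ∪ {inpos(b), inpos(c), inpos(d), inpos(e), linked(b), ready(b,c), ready(b,e), ready(c,c), ready(c,e), ready(d,c), ready(d,e), ready(e,c), ready(e,e)}  (20 atoms)
F2 = F1 ∪ {clear(b), clear(c), ready(b,b), ready(c,b), ready(e,b)}  (25 atoms)
goal ⊆ F2  ⇒  h_max = 2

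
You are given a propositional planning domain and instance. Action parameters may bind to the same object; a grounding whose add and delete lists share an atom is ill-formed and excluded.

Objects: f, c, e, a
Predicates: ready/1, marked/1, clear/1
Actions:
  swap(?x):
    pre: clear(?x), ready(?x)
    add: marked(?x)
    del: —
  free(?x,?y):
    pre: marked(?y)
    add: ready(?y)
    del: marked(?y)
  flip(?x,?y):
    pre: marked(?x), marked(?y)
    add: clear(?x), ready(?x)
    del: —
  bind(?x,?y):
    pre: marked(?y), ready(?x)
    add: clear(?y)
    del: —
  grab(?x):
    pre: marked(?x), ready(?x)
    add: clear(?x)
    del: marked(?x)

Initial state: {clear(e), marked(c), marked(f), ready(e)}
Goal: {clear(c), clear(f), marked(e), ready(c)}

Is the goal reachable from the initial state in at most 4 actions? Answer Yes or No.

Yes

1. swap(e)  →  {clear(e), marked(c), marked(e), marked(f), ready(e)}
2. flip(f,f)  →  {clear(e), clear(f), marked(c), marked(e), marked(f), ready(e), ready(f)}
3. flip(c,f)  →  {clear(c), clear(e), clear(f), marked(c), marked(e), marked(f), ready(c), ready(e), ready(f)}
optimal plan length = 3; 3 ≤ 4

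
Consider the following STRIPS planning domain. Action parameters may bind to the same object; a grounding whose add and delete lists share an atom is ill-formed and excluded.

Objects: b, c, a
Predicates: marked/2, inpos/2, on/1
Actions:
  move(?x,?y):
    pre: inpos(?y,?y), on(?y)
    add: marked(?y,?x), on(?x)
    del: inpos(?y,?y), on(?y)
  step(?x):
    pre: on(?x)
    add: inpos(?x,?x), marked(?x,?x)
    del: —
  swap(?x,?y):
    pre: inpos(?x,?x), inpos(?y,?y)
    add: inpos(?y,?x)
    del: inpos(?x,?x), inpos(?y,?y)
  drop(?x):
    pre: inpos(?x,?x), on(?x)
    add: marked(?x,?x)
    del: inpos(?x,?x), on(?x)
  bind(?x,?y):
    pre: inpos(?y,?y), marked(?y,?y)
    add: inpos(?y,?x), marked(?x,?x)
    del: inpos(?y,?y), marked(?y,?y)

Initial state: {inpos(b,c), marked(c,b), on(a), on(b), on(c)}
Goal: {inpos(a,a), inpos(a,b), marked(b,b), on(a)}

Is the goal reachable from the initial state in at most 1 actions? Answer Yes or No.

No

1. step(a)  →  {inpos(a,a), inpos(b,c), marked(a,a), marked(c,b), on(a), on(b), on(c)}
2. bind(b,a)  →  {inpos(a,b), inpos(b,c), marked(b,b), marked(c,b), on(a), on(b), on(c)}
3. step(a)  →  {inpos(a,a), inpos(a,b), inpos(b,c), marked(a,a), marked(b,b), marked(c,b), on(a), on(b), on(c)}
optimal plan length = 3; 3 > 1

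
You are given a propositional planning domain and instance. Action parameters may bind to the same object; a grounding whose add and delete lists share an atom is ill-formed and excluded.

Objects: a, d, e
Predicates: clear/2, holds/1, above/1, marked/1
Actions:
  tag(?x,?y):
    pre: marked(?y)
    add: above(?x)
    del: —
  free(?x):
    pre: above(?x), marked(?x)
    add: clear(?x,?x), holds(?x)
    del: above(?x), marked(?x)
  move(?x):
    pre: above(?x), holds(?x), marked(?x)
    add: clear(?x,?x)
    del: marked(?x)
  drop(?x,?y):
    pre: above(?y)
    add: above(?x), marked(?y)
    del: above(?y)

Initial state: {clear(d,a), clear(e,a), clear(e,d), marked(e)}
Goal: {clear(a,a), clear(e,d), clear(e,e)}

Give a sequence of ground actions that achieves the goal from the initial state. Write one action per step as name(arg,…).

tag(a,e); drop(e,a); tag(a,a); free(a); free(e)

1. tag(a,e)  →  {above(a), clear(d,a), clear(e,a), clear(e,d), marked(e)}
2. drop(e,a)  →  {above(e), clear(d,a), clear(e,a), clear(e,d), marked(a), marked(e)}
3. tag(a,a)  →  {above(a), above(e), clear(d,a), clear(e,a), clear(e,d), marked(a), marked(e)}
4. free(a)  →  {above(e), clear(a,a), clear(d,a), clear(e,a), clear(e,d), holds(a), marked(e)}
5. free(e)  →  {clear(a,a), clear(d,a), clear(e,a), clear(e,d), clear(e,e), holds(a), holds(e)}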